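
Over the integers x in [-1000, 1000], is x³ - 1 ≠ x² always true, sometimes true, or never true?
Track d = LHS − RHS over the integers in [-1000, 1000]. Equality would need d = 0, but d changes sign only between consecutive integers, jumping over 0:
x = 1: LHS = 1³ - 1 = 0, RHS = 1² = 1; 0 ≠ 1 — holds  (d = -1)
x = 2: LHS = 2³ - 1 = 7, RHS = 2² = 4; 7 ≠ 4 — holds  (d = 3)
Away from these crossings d keeps a constant sign, and checking every integer in [-1000, 1000] confirms d ≠ 0 throughout. Hence the two sides are never equal, so the relation holds for every integer in [-1000, 1000].

No counterexample exists.

Answer: Always true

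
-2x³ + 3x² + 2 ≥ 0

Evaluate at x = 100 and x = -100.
x = 100: LHS = -2·100³ + 3·100² + 2 = -1969998; -1969998 ≥ 0 — FAILS
x = -100: LHS = -2·(-100)³ + 3·(-100)² + 2 = 2030002; 2030002 ≥ 0 — holds

Answer: Partially: fails for x = 100, holds for x = -100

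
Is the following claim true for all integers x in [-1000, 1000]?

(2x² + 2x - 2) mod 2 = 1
The claim fails at x = 0:
x = 0: LHS = (2·0² + 2·0 - 2) mod 2 = (-2) mod 2 = 0; 0 = 1 — FAILS

Because a single integer refutes it, the statement is false.

Answer: False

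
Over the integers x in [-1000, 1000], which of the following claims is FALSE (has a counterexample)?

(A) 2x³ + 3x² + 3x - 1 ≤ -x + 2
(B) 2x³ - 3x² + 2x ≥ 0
(A) x = 1: LHS = 2·1³ + 3·1² + 3·1 - 1 = 7, RHS = -1 + 2 = 1; 7 ≤ 1 — FAILS
(B) x = -1: LHS = 2·(-1)³ - 3·(-1)² + 2·(-1) = -7; -7 ≥ 0 — FAILS

Answer: Both A and B are false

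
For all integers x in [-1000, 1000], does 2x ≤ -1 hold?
The claim fails at x = 0:
x = 0: LHS = 2·0 = 0; 0 ≤ -1 — FAILS

Because a single integer refutes it, the statement is false.

Answer: False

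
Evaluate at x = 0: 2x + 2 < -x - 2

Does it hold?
x = 0: LHS = 2·0 + 2 = 2, RHS = -0 - 2 = -2; 2 < -2 — FAILS

The relation fails at x = 0, so x = 0 is a counterexample.

Answer: No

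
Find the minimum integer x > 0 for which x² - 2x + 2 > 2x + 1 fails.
Testing positive integers:
x = 1: LHS = 1² - 2·1 + 2 = 1, RHS = 2·1 + 1 = 3; 1 > 3 — FAILS  ← smallest positive counterexample

Answer: x = 1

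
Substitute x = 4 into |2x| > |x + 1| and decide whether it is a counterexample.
Substitute x = 4 into the relation:
x = 4: LHS = |2·4| = |8| = 8, RHS = |4 + 1| = |5| = 5; 8 > 5 — holds

The claim holds here, so x = 4 is not a counterexample. (A counterexample exists elsewhere, e.g. x = 0.)

Answer: No, x = 4 is not a counterexample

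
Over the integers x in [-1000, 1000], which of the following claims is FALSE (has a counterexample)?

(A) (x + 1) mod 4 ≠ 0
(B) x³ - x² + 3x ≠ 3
(A) x = -1: LHS = ((-1) + 1) mod 4 = 0 mod 4 = 0; 0 ≠ 0 — FAILS
(B) x = 1: LHS = 1³ - 1² + 3·1 = 3; 3 ≠ 3 — FAILS

Answer: Both A and B are false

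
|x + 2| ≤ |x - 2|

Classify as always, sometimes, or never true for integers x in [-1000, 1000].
Holds at x = 0: LHS = |0 + 2| = |2| = 2, RHS = |0 - 2| = |-2| = 2; 2 ≤ 2 — holds
Fails at x = 1: LHS = |1 + 2| = |3| = 3, RHS = |1 - 2| = |-1| = 1; 3 ≤ 1 — FAILS
It is satisfied by some integers in the range but not all.

Answer: Sometimes true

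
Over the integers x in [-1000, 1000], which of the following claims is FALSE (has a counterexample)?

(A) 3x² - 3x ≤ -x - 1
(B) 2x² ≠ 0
(A) x = 0: LHS = 3·0² - 3·0 = 0, RHS = -0 - 1 = -1; 0 ≤ -1 — FAILS
(B) x = 0: LHS = 2·0² = 0; 0 ≠ 0 — FAILS

Answer: Both A and B are false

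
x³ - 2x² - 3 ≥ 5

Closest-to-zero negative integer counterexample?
Testing negative integers from -1 downward:
x = -1: LHS = (-1)³ - 2·(-1)² - 3 = -6; -6 ≥ 5 — FAILS  ← closest negative counterexample to 0

Answer: x = -1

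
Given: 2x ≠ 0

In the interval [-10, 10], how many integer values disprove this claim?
Counterexamples in [-10, 10]: {0}.

Counting them gives 1 values.

Answer: 1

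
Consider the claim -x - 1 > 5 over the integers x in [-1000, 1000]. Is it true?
The claim fails at x = 0:
x = 0: LHS = -0 - 1 = -1; -1 > 5 — FAILS

Because a single integer refutes it, the statement is false.

Answer: False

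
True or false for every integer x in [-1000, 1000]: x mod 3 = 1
The claim fails at x = 0:
x = 0: LHS = 0 mod 3 = 0; 0 = 1 — FAILS

Because a single integer refutes it, the statement is false.

Answer: False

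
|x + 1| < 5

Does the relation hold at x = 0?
x = 0: LHS = |0 + 1| = |1| = 1; 1 < 5 — holds

The relation is satisfied at x = 0.

Answer: Yes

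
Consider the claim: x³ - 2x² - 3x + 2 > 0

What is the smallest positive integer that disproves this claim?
Testing positive integers:
x = 1: LHS = 1³ - 2·1² - 3·1 + 2 = -2; -2 > 0 — FAILS  ← smallest positive counterexample

Answer: x = 1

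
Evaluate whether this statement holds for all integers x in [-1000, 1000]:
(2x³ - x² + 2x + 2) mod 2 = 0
The claim fails at x = 1:
x = 1: LHS = (2·1³ - 1² + 2·1 + 2) mod 2 = 5 mod 2 = 1; 1 = 0 — FAILS

Because a single integer refutes it, the statement is false.

Answer: False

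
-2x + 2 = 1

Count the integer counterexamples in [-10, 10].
Counterexamples in [-10, 10]: {-10, -9, -8, -7, -6, -5, -4, -3, -2, -1, 0, 1, 2, 3, 4, 5, 6, 7, 8, 9, 10}.

Counting them gives 21 values.

Answer: 21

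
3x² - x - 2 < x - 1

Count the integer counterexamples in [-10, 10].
Counterexamples in [-10, 10]: {-10, -9, -8, -7, -6, -5, -4, -3, -2, -1, 1, 2, 3, 4, 5, 6, 7, 8, 9, 10}.

Counting them gives 20 values.

Answer: 20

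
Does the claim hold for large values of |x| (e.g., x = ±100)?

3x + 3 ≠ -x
x = 100: LHS = 3·100 + 3 = 303; 303 ≠ -100 — holds
x = -100: LHS = 3·(-100) + 3 = -297, RHS = -(-100) = 100; -297 ≠ 100 — holds

Answer: Yes, holds for both x = 100 and x = -100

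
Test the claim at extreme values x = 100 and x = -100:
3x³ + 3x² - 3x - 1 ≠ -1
x = 100: LHS = 3·100³ + 3·100² - 3·100 - 1 = 3029699; 3029699 ≠ -1 — holds
x = -100: LHS = 3·(-100)³ + 3·(-100)² - 3·(-100) - 1 = -2969701; -2969701 ≠ -1 — holds

Answer: Yes, holds for both x = 100 and x = -100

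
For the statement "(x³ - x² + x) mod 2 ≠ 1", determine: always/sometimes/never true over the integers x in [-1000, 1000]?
Holds at x = 0: LHS = (0³ - 0² + 0) mod 2 = 0 mod 2 = 0; 0 ≠ 1 — holds
Fails at x = 1: LHS = (1³ - 1² + 1) mod 2 = 1 mod 2 = 1; 1 ≠ 1 — FAILS
It is satisfied by some integers in the range but not all.

Answer: Sometimes true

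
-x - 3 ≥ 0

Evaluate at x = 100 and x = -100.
x = 100: LHS = -100 - 3 = -103; -103 ≥ 0 — FAILS
x = -100: LHS = -(-100) - 3 = 97; 97 ≥ 0 — holds

Answer: Partially: fails for x = 100, holds for x = -100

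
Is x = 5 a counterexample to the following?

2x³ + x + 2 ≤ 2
Substitute x = 5 into the relation:
x = 5: LHS = 2·5³ + 5 + 2 = 257; 257 ≤ 2 — FAILS

Since the claim fails at x = 5, this value is a counterexample.

Answer: Yes, x = 5 is a counterexample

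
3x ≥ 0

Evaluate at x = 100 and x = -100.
x = 100: LHS = 3·100 = 300; 300 ≥ 0 — holds
x = -100: LHS = 3·(-100) = -300; -300 ≥ 0 — FAILS

Answer: Partially: holds for x = 100, fails for x = -100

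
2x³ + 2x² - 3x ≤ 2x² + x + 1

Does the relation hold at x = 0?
x = 0: LHS = 2·0³ + 2·0² - 3·0 = 0, RHS = 2·0² + 0 + 1 = 1; 0 ≤ 1 — holds

The relation is satisfied at x = 0.

Answer: Yes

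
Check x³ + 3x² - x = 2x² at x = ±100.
x = 100: LHS = 100³ + 3·100² - 100 = 1029900, RHS = 2·100² = 20000; 1029900 = 20000 — FAILS
x = -100: LHS = (-100)³ + 3·(-100)² - (-100) = -969900, RHS = 2·(-100)² = 20000; -969900 = 20000 — FAILS

Answer: No, fails for both x = 100 and x = -100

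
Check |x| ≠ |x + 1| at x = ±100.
x = 100: LHS = |100| = 100, RHS = |100 + 1| = |101| = 101; 100 ≠ 101 — holds
x = -100: LHS = |-100| = 100, RHS = |(-100) + 1| = |-99| = 99; 100 ≠ 99 — holds

Answer: Yes, holds for both x = 100 and x = -100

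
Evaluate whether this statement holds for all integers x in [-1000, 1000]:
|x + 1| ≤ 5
The claim fails at x = 5:
x = 5: LHS = |5 + 1| = |6| = 6; 6 ≤ 5 — FAILS

Because a single integer refutes it, the statement is false.

Answer: False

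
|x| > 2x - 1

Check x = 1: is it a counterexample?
Substitute x = 1 into the relation:
x = 1: LHS = |1| = 1, RHS = 2·1 - 1 = 1; 1 > 1 — FAILS

Since the claim fails at x = 1, this value is a counterexample.

Answer: Yes, x = 1 is a counterexample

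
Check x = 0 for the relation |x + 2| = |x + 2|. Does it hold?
x = 0: LHS = |0 + 2| = |2| = 2, RHS = |0 + 2| = |2| = 2; 2 = 2 — holds

The relation is satisfied at x = 0.

Answer: Yes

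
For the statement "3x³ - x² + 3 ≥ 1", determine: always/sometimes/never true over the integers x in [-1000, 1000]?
Holds at x = 0: LHS = 3·0³ - 0² + 3 = 3; 3 ≥ 1 — holds
Fails at x = -1: LHS = 3·(-1)³ - (-1)² + 3 = -1; -1 ≥ 1 — FAILS
It is satisfied by some integers in the range but not all.

Answer: Sometimes true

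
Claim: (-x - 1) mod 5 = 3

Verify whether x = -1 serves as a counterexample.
Substitute x = -1 into the relation:
x = -1: LHS = (-(-1) - 1) mod 5 = 0 mod 5 = 0; 0 = 3 — FAILS

Since the claim fails at x = -1, this value is a counterexample.

Answer: Yes, x = -1 is a counterexample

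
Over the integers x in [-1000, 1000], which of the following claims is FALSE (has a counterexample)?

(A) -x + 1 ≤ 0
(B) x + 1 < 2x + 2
(A) x = 0: LHS = -0 + 1 = 1; 1 ≤ 0 — FAILS
(B) x = -1: LHS = (-1) + 1 = 0, RHS = 2·(-1) + 2 = 0; 0 < 0 — FAILS

Answer: Both A and B are false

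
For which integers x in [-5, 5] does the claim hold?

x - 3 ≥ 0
Holds for: {3, 4, 5}
Fails for: {-5, -4, -3, -2, -1, 0, 1, 2}

Answer: {3, 4, 5}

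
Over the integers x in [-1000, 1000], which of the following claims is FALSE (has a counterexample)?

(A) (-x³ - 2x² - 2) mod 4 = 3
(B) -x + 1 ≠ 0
(A) x = 0: LHS = (-0³ - 2·0² - 2) mod 4 = (-2) mod 4 = 2; 2 = 3 — FAILS
(B) x = 1: LHS = -1 + 1 = 0; 0 ≠ 0 — FAILS

Answer: Both A and B are false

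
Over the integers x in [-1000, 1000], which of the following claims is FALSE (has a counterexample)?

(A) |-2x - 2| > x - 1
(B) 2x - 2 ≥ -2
(A) Over all integers in [-1000, 1000], LHS − RHS is smallest at x = -1, where it equals 2:
x = -1: LHS = |-2·(-1) - 2| = |0| = 0, RHS = (-1) - 1 = -2; 0 > -2 — holds
At the ends of the range:
x = -1000: LHS = |-2·(-1000) - 2| = |1998| = 1998, RHS = (-1000) - 1 = -1001; 1998 > -1001 — holds
x = 1000: LHS = |-2·1000 - 2| = |-2002| = 2002, RHS = 1000 - 1 = 999; 2002 > 999 — holds
Hence LHS − RHS is never zero or negative, i.e. LHS > RHS throughout, so the relation holds for every integer in [-1000, 1000].

(B) x = -1: LHS = 2·(-1) - 2 = -4; -4 ≥ -2 — FAILS

Only (B) has a counterexample.

Answer: B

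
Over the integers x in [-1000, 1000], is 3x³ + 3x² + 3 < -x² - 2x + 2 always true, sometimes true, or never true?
Holds at x = -2: LHS = 3·(-2)³ + 3·(-2)² + 3 = -9, RHS = -(-2)² - 2·(-2) + 2 = 2; -9 < 2 — holds
Fails at x = 0: LHS = 3·0³ + 3·0² + 3 = 3, RHS = -0² - 2·0 + 2 = 2; 3 < 2 — FAILS
It is satisfied by some integers in the range but not all.

Answer: Sometimes true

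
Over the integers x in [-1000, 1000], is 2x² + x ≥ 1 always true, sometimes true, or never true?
Holds at x = 1: LHS = 2·1² + 1 = 3; 3 ≥ 1 — holds
Fails at x = 0: LHS = 2·0² + 0 = 0; 0 ≥ 1 — FAILS
It is satisfied by some integers in the range but not all.

Answer: Sometimes true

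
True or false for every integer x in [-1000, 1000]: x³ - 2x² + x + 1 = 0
The claim fails at x = 0:
x = 0: LHS = 0³ - 2·0² + 0 + 1 = 1; 1 = 0 — FAILS

Because a single integer refutes it, the statement is false.

Answer: False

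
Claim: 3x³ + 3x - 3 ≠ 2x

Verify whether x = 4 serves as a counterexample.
Substitute x = 4 into the relation:
x = 4: LHS = 3·4³ + 3·4 - 3 = 201, RHS = 2·4 = 8; 201 ≠ 8 — holds

The relation holds at x = 4, so it is not a counterexample.

Answer: No, x = 4 is not a counterexample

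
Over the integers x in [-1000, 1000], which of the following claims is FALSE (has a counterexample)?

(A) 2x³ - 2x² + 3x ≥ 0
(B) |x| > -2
(A) x = -1: LHS = 2·(-1)³ - 2·(-1)² + 3·(-1) = -7; -7 ≥ 0 — FAILS

(B) An absolute value is never negative, so the left side is ≥ 0 for every x, while the right side is -2. Tightest case in [-1000, 1000] is x = 0:
x = 0: LHS = |0| = 0; 0 > -2 — holds
Hence LHS − RHS is never zero or negative, i.e. LHS > RHS throughout, so the relation holds for every integer in [-1000, 1000].

Only (A) has a counterexample.

Answer: A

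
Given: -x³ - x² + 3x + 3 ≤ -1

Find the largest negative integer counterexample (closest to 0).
Testing negative integers from -1 downward:
x = -1: LHS = -(-1)³ - (-1)² + 3·(-1) + 3 = 0; 0 ≤ -1 — FAILS  ← closest negative counterexample to 0

Answer: x = -1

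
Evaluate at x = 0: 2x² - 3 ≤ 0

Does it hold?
x = 0: LHS = 2·0² - 3 = -3; -3 ≤ 0 — holds

The relation is satisfied at x = 0.

Answer: Yes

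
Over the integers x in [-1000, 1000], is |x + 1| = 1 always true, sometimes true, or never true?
Holds at x = 0: LHS = |0 + 1| = |1| = 1; 1 = 1 — holds
Fails at x = 1: LHS = |1 + 1| = |2| = 2; 2 = 1 — FAILS
It is satisfied by some integers in the range but not all.

Answer: Sometimes true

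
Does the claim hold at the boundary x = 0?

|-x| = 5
x = 0: LHS = |-0| = |0| = 0; 0 = 5 — FAILS

The relation fails at x = 0, so x = 0 is a counterexample.

Answer: No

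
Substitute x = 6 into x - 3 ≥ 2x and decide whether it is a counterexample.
Substitute x = 6 into the relation:
x = 6: LHS = 6 - 3 = 3, RHS = 2·6 = 12; 3 ≥ 12 — FAILS

Since the claim fails at x = 6, this value is a counterexample.

Answer: Yes, x = 6 is a counterexample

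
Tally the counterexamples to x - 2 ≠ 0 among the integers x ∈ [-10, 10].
Counterexamples in [-10, 10]: {2}.

Counting them gives 1 values.

Answer: 1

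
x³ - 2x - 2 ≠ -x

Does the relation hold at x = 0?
x = 0: LHS = 0³ - 2·0 - 2 = -2, RHS = -0 = 0; -2 ≠ 0 — holds

The relation is satisfied at x = 0.

Answer: Yes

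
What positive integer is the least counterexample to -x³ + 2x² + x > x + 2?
Testing positive integers:
x = 1: LHS = -1³ + 2·1² + 1 = 2, RHS = 1 + 2 = 3; 2 > 3 — FAILS  ← smallest positive counterexample

Answer: x = 1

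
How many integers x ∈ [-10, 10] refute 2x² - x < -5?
Counterexamples in [-10, 10]: {-10, -9, -8, -7, -6, -5, -4, -3, -2, -1, 0, 1, 2, 3, 4, 5, 6, 7, 8, 9, 10}.

Counting them gives 21 values.

Answer: 21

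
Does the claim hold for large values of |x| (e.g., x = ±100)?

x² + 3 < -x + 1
x = 100: LHS = 100² + 3 = 10003, RHS = -100 + 1 = -99; 10003 < -99 — FAILS
x = -100: LHS = (-100)² + 3 = 10003, RHS = -(-100) + 1 = 101; 10003 < 101 — FAILS

Answer: No, fails for both x = 100 and x = -100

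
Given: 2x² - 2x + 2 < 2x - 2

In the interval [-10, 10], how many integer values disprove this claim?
Counterexamples in [-10, 10]: {-10, -9, -8, -7, -6, -5, -4, -3, -2, -1, 0, 1, 2, 3, 4, 5, 6, 7, 8, 9, 10}.

Counting them gives 21 values.

Answer: 21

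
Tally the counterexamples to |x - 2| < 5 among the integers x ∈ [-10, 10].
Counterexamples in [-10, 10]: {-10, -9, -8, -7, -6, -5, -4, -3, 7, 8, 9, 10}.

Counting them gives 12 values.

Answer: 12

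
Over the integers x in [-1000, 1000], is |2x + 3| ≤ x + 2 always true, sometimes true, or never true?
Holds at x = -1: LHS = |2·(-1) + 3| = |1| = 1, RHS = (-1) + 2 = 1; 1 ≤ 1 — holds
Fails at x = 0: LHS = |2·0 + 3| = |3| = 3, RHS = 0 + 2 = 2; 3 ≤ 2 — FAILS
It is satisfied by some integers in the range but not all.

Answer: Sometimes true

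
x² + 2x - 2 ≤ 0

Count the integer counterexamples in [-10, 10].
Counterexamples in [-10, 10]: {-10, -9, -8, -7, -6, -5, -4, -3, 1, 2, 3, 4, 5, 6, 7, 8, 9, 10}.

Counting them gives 18 values.

Answer: 18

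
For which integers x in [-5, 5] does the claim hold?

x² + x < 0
Over all integers in [-5, 5], LHS − RHS is smallest at x = 0, where it equals 0:
x = 0: LHS = 0² + 0 = 0; 0 < 0 — FAILS
At the ends of the range:
x = -5: LHS = (-5)² + (-5) = 20; 20 < 0 — FAILS
x = 5: LHS = 5² + 5 = 30; 30 < 0 — FAILS
Hence LHS − RHS is never negative, i.e. LHS ≥ RHS throughout, so the claimed relation (<) fails for every integer in [-5, 5].

Answer: None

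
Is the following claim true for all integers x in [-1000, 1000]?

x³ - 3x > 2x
The claim fails at x = 0:
x = 0: LHS = 0³ - 3·0 = 0, RHS = 2·0 = 0; 0 > 0 — FAILS

Because a single integer refutes it, the statement is false.

Answer: False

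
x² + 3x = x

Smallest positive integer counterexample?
Testing positive integers:
x = 1: LHS = 1² + 3·1 = 4; 4 = 1 — FAILS  ← smallest positive counterexample

Answer: x = 1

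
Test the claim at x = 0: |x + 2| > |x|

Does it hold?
x = 0: LHS = |0 + 2| = |2| = 2, RHS = |0| = 0; 2 > 0 — holds

The relation is satisfied at x = 0.

Answer: Yes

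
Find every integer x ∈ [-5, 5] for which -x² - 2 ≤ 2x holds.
Over all integers in [-5, 5], LHS − RHS is largest at x = -1, where it equals -1:
x = -1: LHS = -(-1)² - 2 = -3, RHS = 2·(-1) = -2; -3 ≤ -2 — holds
At the ends of the range:
x = -5: LHS = -(-5)² - 2 = -27, RHS = 2·(-5) = -10; -27 ≤ -10 — holds
x = 5: LHS = -5² - 2 = -27, RHS = 2·5 = 10; -27 ≤ 10 — holds
Hence LHS − RHS is never positive, i.e. LHS ≤ RHS throughout, so the relation holds for every integer in [-5, 5].

Answer: All integers in [-5, 5]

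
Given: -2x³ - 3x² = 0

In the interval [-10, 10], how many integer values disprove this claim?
Counterexamples in [-10, 10]: {-10, -9, -8, -7, -6, -5, -4, -3, -2, -1, 1, 2, 3, 4, 5, 6, 7, 8, 9, 10}.

Counting them gives 20 values.

Answer: 20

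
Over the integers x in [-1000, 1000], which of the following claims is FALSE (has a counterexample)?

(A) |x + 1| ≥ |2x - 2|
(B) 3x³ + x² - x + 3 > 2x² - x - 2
(A) x = 0: LHS = |0 + 1| = |1| = 1, RHS = |2·0 - 2| = |-2| = 2; 1 ≥ 2 — FAILS
(B) x = -2: LHS = 3·(-2)³ + (-2)² - (-2) + 3 = -15, RHS = 2·(-2)² - (-2) - 2 = 8; -15 > 8 — FAILS

Answer: Both A and B are false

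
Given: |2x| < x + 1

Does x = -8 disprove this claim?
Substitute x = -8 into the relation:
x = -8: LHS = |2·(-8)| = |-16| = 16, RHS = (-8) + 1 = -7; 16 < -7 — FAILS

Since the claim fails at x = -8, this value is a counterexample.

Answer: Yes, x = -8 is a counterexample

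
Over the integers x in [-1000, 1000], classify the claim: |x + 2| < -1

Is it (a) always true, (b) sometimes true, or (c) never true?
An absolute value is never negative, so the left side is ≥ 0 for every x, while the right side is -1. Tightest case in [-1000, 1000] is x = -2:
x = -2: LHS = |(-2) + 2| = |0| = 0; 0 < -1 — FAILS
Hence LHS − RHS is never negative, i.e. LHS ≥ RHS throughout, so the claimed relation (<) fails for every integer in [-1000, 1000].

No integer in the range satisfies it.

Answer: Never true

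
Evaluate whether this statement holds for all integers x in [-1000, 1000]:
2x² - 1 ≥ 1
The claim fails at x = 0:
x = 0: LHS = 2·0² - 1 = -1; -1 ≥ 1 — FAILS

Because a single integer refutes it, the statement is false.

Answer: False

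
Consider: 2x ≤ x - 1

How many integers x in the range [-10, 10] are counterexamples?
Counterexamples in [-10, 10]: {0, 1, 2, 3, 4, 5, 6, 7, 8, 9, 10}.

Counting them gives 11 values.

Answer: 11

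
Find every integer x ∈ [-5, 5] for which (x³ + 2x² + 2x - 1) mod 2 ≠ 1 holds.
Holds for: {-5, -3, -1, 1, 3, 5}
Fails for: {-4, -2, 0, 2, 4}

Answer: {-5, -3, -1, 1, 3, 5}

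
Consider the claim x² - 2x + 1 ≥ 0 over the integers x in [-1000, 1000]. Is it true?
Over all integers in [-1000, 1000], LHS − RHS is smallest at x = 1, where it equals 0:
x = 1: LHS = 1² - 2·1 + 1 = 0; 0 ≥ 0 — holds
At the ends of the range:
x = -1000: LHS = (-1000)² - 2·(-1000) + 1 = 1002001; 1002001 ≥ 0 — holds
x = 1000: LHS = 1000² - 2·1000 + 1 = 998001; 998001 ≥ 0 — holds
Hence LHS − RHS is never negative, i.e. LHS ≥ RHS throughout, so the relation holds for every integer in [-1000, 1000].

No counterexample exists.

Answer: True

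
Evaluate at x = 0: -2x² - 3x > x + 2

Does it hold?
x = 0: LHS = -2·0² - 3·0 = 0, RHS = 0 + 2 = 2; 0 > 2 — FAILS

The relation fails at x = 0, so x = 0 is a counterexample.

Answer: No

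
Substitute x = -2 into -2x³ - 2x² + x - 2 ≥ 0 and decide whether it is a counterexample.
Substitute x = -2 into the relation:
x = -2: LHS = -2·(-2)³ - 2·(-2)² + (-2) - 2 = 4; 4 ≥ 0 — holds

The claim holds here, so x = -2 is not a counterexample. (A counterexample exists elsewhere, e.g. x = 0.)

Answer: No, x = -2 is not a counterexample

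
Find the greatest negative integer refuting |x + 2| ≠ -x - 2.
Testing negative integers from -1 downward:
x = -1: LHS = |(-1) + 2| = |1| = 1, RHS = -(-1) - 2 = -1; 1 ≠ -1 — holds
x = -2: LHS = |(-2) + 2| = |0| = 0, RHS = -(-2) - 2 = 0; 0 ≠ 0 — FAILS  ← closest negative counterexample to 0

Answer: x = -2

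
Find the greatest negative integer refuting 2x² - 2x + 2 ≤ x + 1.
Testing negative integers from -1 downward:
x = -1: LHS = 2·(-1)² - 2·(-1) + 2 = 6, RHS = (-1) + 1 = 0; 6 ≤ 0 — FAILS  ← closest negative counterexample to 0

Answer: x = -1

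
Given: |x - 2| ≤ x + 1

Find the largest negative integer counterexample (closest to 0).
Testing negative integers from -1 downward:
x = -1: LHS = |(-1) - 2| = |-3| = 3, RHS = (-1) + 1 = 0; 3 ≤ 0 — FAILS  ← closest negative counterexample to 0

Answer: x = -1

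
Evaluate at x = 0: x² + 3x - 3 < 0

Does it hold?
x = 0: LHS = 0² + 3·0 - 3 = -3; -3 < 0 — holds

The relation is satisfied at x = 0.

Answer: Yes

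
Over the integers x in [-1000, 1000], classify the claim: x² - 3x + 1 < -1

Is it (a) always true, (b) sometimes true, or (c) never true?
Over all integers in [-1000, 1000], LHS − RHS is smallest at x = 1, where it equals 0:
x = 1: LHS = 1² - 3·1 + 1 = -1; -1 < -1 — FAILS
At the ends of the range:
x = -1000: LHS = (-1000)² - 3·(-1000) + 1 = 1003001; 1003001 < -1 — FAILS
x = 1000: LHS = 1000² - 3·1000 + 1 = 997001; 997001 < -1 — FAILS
Hence LHS − RHS is never negative, i.e. LHS ≥ RHS throughout, so the claimed relation (<) fails for every integer in [-1000, 1000].

No integer in the range satisfies it.

Answer: Never true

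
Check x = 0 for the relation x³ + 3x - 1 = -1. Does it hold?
x = 0: LHS = 0³ + 3·0 - 1 = -1; -1 = -1 — holds

The relation is satisfied at x = 0.

Answer: Yes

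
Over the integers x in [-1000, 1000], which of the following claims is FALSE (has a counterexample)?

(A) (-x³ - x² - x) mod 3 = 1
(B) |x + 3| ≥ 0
(A) x = 0: LHS = (-0³ - 0² - 0) mod 3 = 0 mod 3 = 0; 0 = 1 — FAILS

(B) An absolute value is never negative, so the left side is ≥ 0 for every x, while the right side is 0. Tightest case in [-1000, 1000] is x = -3:
x = -3: LHS = |(-3) + 3| = |0| = 0; 0 ≥ 0 — holds
Hence LHS − RHS is never negative, i.e. LHS ≥ RHS throughout, so the relation holds for every integer in [-1000, 1000].

Only (A) has a counterexample.

Answer: A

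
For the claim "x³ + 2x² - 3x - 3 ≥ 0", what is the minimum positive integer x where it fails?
Testing positive integers:
x = 1: LHS = 1³ + 2·1² - 3·1 - 3 = -3; -3 ≥ 0 — FAILS  ← smallest positive counterexample

Answer: x = 1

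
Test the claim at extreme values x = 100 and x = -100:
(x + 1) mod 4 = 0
x = 100: LHS = (100 + 1) mod 4 = 101 mod 4 = 1; 1 = 0 — FAILS
x = -100: LHS = ((-100) + 1) mod 4 = (-99) mod 4 = 1; 1 = 0 — FAILS

Answer: No, fails for both x = 100 and x = -100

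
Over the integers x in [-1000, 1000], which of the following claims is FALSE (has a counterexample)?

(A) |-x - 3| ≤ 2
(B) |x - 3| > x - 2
(A) x = 0: LHS = |-0 - 3| = |-3| = 3; 3 ≤ 2 — FAILS
(B) x = 3: LHS = |3 - 3| = |0| = 0, RHS = 3 - 2 = 1; 0 > 1 — FAILS

Answer: Both A and B are false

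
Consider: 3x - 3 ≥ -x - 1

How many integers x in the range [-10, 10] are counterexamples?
Counterexamples in [-10, 10]: {-10, -9, -8, -7, -6, -5, -4, -3, -2, -1, 0}.

Counting them gives 11 values.

Answer: 11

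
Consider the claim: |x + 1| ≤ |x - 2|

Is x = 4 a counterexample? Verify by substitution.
Substitute x = 4 into the relation:
x = 4: LHS = |4 + 1| = |5| = 5, RHS = |4 - 2| = |2| = 2; 5 ≤ 2 — FAILS

Since the claim fails at x = 4, this value is a counterexample.

Answer: Yes, x = 4 is a counterexample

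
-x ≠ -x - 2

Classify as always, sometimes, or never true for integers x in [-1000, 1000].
Over all integers in [-1000, 1000], LHS − RHS is always positive; it is smallest at x = 0, where it equals 2:
x = 0: LHS = -0 = 0, RHS = -0 - 2 = -2; 0 ≠ -2 — holds
At the ends of the range:
x = -1000: LHS = -(-1000) = 1000, RHS = -(-1000) - 2 = 998; 1000 ≠ 998 — holds
x = 1000: RHS = -1000 - 2 = -1002; -1000 ≠ -1002 — holds
Hence LHS − RHS is never 0, i.e. the two sides are never equal, so the relation holds for every integer in [-1000, 1000].

No counterexample exists.

Answer: Always true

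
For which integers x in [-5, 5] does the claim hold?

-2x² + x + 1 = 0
Holds for: {1}
Fails for: {-5, -4, -3, -2, -1, 0, 2, 3, 4, 5}

Answer: {1}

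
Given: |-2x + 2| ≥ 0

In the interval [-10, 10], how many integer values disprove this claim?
An absolute value is never negative, so the left side is ≥ 0 for every x, while the right side is 0. Tightest case in [-10, 10] is x = 1:
x = 1: LHS = |-2·1 + 2| = |0| = 0; 0 ≥ 0 — holds
Hence LHS − RHS is never negative, i.e. LHS ≥ RHS throughout, so the relation holds for every integer in [-10, 10].

No counterexample appears in that range.

Answer: 0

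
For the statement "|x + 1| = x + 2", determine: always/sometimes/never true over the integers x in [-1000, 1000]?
Track d = LHS − RHS over the integers in [-1000, 1000]. Equality would need d = 0, but d changes sign only between consecutive integers, jumping over 0:
x = -2: LHS = |(-2) + 1| = |-1| = 1, RHS = (-2) + 2 = 0; 1 = 0 — FAILS  (d = 1)
x = -1: LHS = |(-1) + 1| = |0| = 0, RHS = (-1) + 2 = 1; 0 = 1 — FAILS  (d = -1)
Away from these crossings d keeps a constant sign, and checking every integer in [-1000, 1000] confirms d ≠ 0 throughout. Hence the two sides are never equal, so the claimed relation (=) fails for every integer in [-1000, 1000].

No integer in the range satisfies it.

Answer: Never true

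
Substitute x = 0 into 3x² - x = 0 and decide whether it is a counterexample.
Substitute x = 0 into the relation:
x = 0: LHS = 3·0² - 0 = 0; 0 = 0 — holds

The claim holds here, so x = 0 is not a counterexample. (A counterexample exists elsewhere, e.g. x = 1.)

Answer: No, x = 0 is not a counterexample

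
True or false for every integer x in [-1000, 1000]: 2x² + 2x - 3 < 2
The claim fails at x = 2:
x = 2: LHS = 2·2² + 2·2 - 3 = 9; 9 < 2 — FAILS

Because a single integer refutes it, the statement is false.

Answer: False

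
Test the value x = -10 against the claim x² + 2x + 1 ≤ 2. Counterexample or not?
Substitute x = -10 into the relation:
x = -10: LHS = (-10)² + 2·(-10) + 1 = 81; 81 ≤ 2 — FAILS

Since the claim fails at x = -10, this value is a counterexample.

Answer: Yes, x = -10 is a counterexample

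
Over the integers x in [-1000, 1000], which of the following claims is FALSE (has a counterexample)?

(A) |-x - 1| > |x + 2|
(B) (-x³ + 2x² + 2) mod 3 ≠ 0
(A) x = 0: LHS = |-0 - 1| = |-1| = 1, RHS = |0 + 2| = |2| = 2; 1 > 2 — FAILS
(B) x = 1: LHS = (-1³ + 2·1² + 2) mod 3 = 3 mod 3 = 0; 0 ≠ 0 — FAILS

Answer: Both A and B are false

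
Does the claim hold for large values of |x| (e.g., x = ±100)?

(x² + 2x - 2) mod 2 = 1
x = 100: LHS = (100² + 2·100 - 2) mod 2 = 10198 mod 2 = 0; 0 = 1 — FAILS
x = -100: LHS = ((-100)² + 2·(-100) - 2) mod 2 = 9798 mod 2 = 0; 0 = 1 — FAILS

Answer: No, fails for both x = 100 and x = -100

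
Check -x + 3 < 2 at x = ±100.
x = 100: LHS = -100 + 3 = -97; -97 < 2 — holds
x = -100: LHS = -(-100) + 3 = 103; 103 < 2 — FAILS

Answer: Partially: holds for x = 100, fails for x = -100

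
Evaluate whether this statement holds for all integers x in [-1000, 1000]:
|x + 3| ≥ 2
The claim fails at x = -2:
x = -2: LHS = |(-2) + 3| = |1| = 1; 1 ≥ 2 — FAILS

Because a single integer refutes it, the statement is false.

Answer: False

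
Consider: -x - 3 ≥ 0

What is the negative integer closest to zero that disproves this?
Testing negative integers from -1 downward:
x = -1: LHS = -(-1) - 3 = -2; -2 ≥ 0 — FAILS  ← closest negative counterexample to 0

Answer: x = -1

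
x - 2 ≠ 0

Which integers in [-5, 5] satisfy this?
Holds for: {-5, -4, -3, -2, -1, 0, 1, 3, 4, 5}
Fails for: {2}

Answer: {-5, -4, -3, -2, -1, 0, 1, 3, 4, 5}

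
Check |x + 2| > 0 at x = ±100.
x = 100: LHS = |100 + 2| = |102| = 102; 102 > 0 — holds
x = -100: LHS = |(-100) + 2| = |-98| = 98; 98 > 0 — holds

Answer: Yes, holds for both x = 100 and x = -100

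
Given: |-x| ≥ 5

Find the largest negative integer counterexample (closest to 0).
Testing negative integers from -1 downward:
x = -1: LHS = |-(-1)| = |1| = 1; 1 ≥ 5 — FAILS  ← closest negative counterexample to 0

Answer: x = -1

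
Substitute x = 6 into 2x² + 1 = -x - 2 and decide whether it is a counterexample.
Substitute x = 6 into the relation:
x = 6: LHS = 2·6² + 1 = 73, RHS = -6 - 2 = -8; 73 = -8 — FAILS

Since the claim fails at x = 6, this value is a counterexample.

Answer: Yes, x = 6 is a counterexample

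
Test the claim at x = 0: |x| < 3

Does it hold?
x = 0: LHS = |0| = 0; 0 < 3 — holds

The relation is satisfied at x = 0.

Answer: Yes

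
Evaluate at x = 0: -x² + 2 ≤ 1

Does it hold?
x = 0: LHS = -0² + 2 = 2; 2 ≤ 1 — FAILS

The relation fails at x = 0, so x = 0 is a counterexample.

Answer: No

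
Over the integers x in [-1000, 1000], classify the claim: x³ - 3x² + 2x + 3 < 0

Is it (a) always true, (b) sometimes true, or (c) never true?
Holds at x = -1: LHS = (-1)³ - 3·(-1)² + 2·(-1) + 3 = -3; -3 < 0 — holds
Fails at x = 0: LHS = 0³ - 3·0² + 2·0 + 3 = 3; 3 < 0 — FAILS
It is satisfied by some integers in the range but not all.

Answer: Sometimes true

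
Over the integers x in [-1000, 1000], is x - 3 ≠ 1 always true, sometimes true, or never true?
Holds at x = 0: LHS = 0 - 3 = -3; -3 ≠ 1 — holds
Fails at x = 4: LHS = 4 - 3 = 1; 1 ≠ 1 — FAILS
It is satisfied by some integers in the range but not all.

Answer: Sometimes true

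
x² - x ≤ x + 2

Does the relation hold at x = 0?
x = 0: LHS = 0² - 0 = 0, RHS = 0 + 2 = 2; 0 ≤ 2 — holds

The relation is satisfied at x = 0.

Answer: Yes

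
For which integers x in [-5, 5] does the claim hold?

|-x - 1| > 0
Holds for: {-5, -4, -3, -2, 0, 1, 2, 3, 4, 5}
Fails for: {-1}

Answer: {-5, -4, -3, -2, 0, 1, 2, 3, 4, 5}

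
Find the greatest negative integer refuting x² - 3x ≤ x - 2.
Testing negative integers from -1 downward:
x = -1: LHS = (-1)² - 3·(-1) = 4, RHS = (-1) - 2 = -3; 4 ≤ -3 — FAILS  ← closest negative counterexample to 0

Answer: x = -1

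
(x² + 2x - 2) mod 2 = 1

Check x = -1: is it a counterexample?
Substitute x = -1 into the relation:
x = -1: LHS = ((-1)² + 2·(-1) - 2) mod 2 = (-3) mod 2 = 1; 1 = 1 — holds

The claim holds here, so x = -1 is not a counterexample. (A counterexample exists elsewhere, e.g. x = 0.)

Answer: No, x = -1 is not a counterexample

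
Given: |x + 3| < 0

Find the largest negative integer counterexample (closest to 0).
Testing negative integers from -1 downward:
x = -1: LHS = |(-1) + 3| = |2| = 2; 2 < 0 — FAILS  ← closest negative counterexample to 0

Answer: x = -1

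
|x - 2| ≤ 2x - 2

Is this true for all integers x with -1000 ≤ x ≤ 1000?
The claim fails at x = 0:
x = 0: LHS = |0 - 2| = |-2| = 2, RHS = 2·0 - 2 = -2; 2 ≤ -2 — FAILS

Because a single integer refutes it, the statement is false.

Answer: False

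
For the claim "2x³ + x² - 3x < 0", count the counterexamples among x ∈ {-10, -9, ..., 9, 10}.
Counterexamples in [-10, 10]: {-1, 0, 1, 2, 3, 4, 5, 6, 7, 8, 9, 10}.

Counting them gives 12 values.

Answer: 12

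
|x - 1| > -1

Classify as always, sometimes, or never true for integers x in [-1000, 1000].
An absolute value is never negative, so the left side is ≥ 0 for every x, while the right side is -1. Tightest case in [-1000, 1000] is x = 1:
x = 1: LHS = |1 - 1| = |0| = 0; 0 > -1 — holds
Hence LHS − RHS is never zero or negative, i.e. LHS > RHS throughout, so the relation holds for every integer in [-1000, 1000].

No counterexample exists.

Answer: Always true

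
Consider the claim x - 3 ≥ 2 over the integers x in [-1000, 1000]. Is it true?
The claim fails at x = 0:
x = 0: LHS = 0 - 3 = -3; -3 ≥ 2 — FAILS

Because a single integer refutes it, the statement is false.

Answer: False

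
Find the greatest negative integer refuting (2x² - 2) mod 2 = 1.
Testing negative integers from -1 downward:
x = -1: LHS = (2·(-1)² - 2) mod 2 = 0 mod 2 = 0; 0 = 1 — FAILS  ← closest negative counterexample to 0

Answer: x = -1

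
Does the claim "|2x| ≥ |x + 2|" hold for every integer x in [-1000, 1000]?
The claim fails at x = 0:
x = 0: LHS = |2·0| = |0| = 0, RHS = |0 + 2| = |2| = 2; 0 ≥ 2 — FAILS

Because a single integer refutes it, the statement is false.

Answer: False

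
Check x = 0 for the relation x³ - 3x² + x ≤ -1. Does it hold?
x = 0: LHS = 0³ - 3·0² + 0 = 0; 0 ≤ -1 — FAILS

The relation fails at x = 0, so x = 0 is a counterexample.

Answer: No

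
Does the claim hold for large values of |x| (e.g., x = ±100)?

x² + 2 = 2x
x = 100: LHS = 100² + 2 = 10002, RHS = 2·100 = 200; 10002 = 200 — FAILS
x = -100: LHS = (-100)² + 2 = 10002, RHS = 2·(-100) = -200; 10002 = -200 — FAILS

Answer: No, fails for both x = 100 and x = -100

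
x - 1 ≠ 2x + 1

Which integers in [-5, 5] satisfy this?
Holds for: {-5, -4, -3, -1, 0, 1, 2, 3, 4, 5}
Fails for: {-2}

Answer: {-5, -4, -3, -1, 0, 1, 2, 3, 4, 5}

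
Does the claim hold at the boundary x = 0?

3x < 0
x = 0: LHS = 3·0 = 0; 0 < 0 — FAILS

The relation fails at x = 0, so x = 0 is a counterexample.

Answer: No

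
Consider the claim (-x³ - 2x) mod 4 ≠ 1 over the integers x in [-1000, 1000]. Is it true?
The claim fails at x = 1:
x = 1: LHS = (-1³ - 2·1) mod 4 = (-3) mod 4 = 1; 1 ≠ 1 — FAILS

Because a single integer refutes it, the statement is false.

Answer: False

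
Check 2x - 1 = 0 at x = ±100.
x = 100: LHS = 2·100 - 1 = 199; 199 = 0 — FAILS
x = -100: LHS = 2·(-100) - 1 = -201; -201 = 0 — FAILS

Answer: No, fails for both x = 100 and x = -100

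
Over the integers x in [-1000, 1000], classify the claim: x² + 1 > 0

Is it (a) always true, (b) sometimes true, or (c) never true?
Over all integers in [-1000, 1000], LHS − RHS is smallest at x = 0, where it equals 1:
x = 0: LHS = 0² + 1 = 1; 1 > 0 — holds
At the ends of the range:
x = -1000: LHS = (-1000)² + 1 = 1000001; 1000001 > 0 — holds
x = 1000: LHS = 1000² + 1 = 1000001; 1000001 > 0 — holds
Hence LHS − RHS is never zero or negative, i.e. LHS > RHS throughout, so the relation holds for every integer in [-1000, 1000].

No counterexample exists.

Answer: Always true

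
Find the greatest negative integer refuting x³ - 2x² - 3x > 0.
Testing negative integers from -1 downward:
x = -1: LHS = (-1)³ - 2·(-1)² - 3·(-1) = 0; 0 > 0 — FAILS  ← closest negative counterexample to 0

Answer: x = -1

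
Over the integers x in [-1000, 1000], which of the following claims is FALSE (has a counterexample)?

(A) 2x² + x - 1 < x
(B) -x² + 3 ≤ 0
(A) x = 1: LHS = 2·1² + 1 - 1 = 2; 2 < 1 — FAILS
(B) x = 0: LHS = -0² + 3 = 3; 3 ≤ 0 — FAILS

Answer: Both A and B are false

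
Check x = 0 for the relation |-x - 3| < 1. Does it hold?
x = 0: LHS = |-0 - 3| = |-3| = 3; 3 < 1 — FAILS

The relation fails at x = 0, so x = 0 is a counterexample.

Answer: No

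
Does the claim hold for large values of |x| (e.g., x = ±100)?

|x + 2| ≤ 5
x = 100: LHS = |100 + 2| = |102| = 102; 102 ≤ 5 — FAILS
x = -100: LHS = |(-100) + 2| = |-98| = 98; 98 ≤ 5 — FAILS

Answer: No, fails for both x = 100 and x = -100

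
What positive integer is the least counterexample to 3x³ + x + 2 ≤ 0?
Testing positive integers:
x = 1: LHS = 3·1³ + 1 + 2 = 6; 6 ≤ 0 — FAILS  ← smallest positive counterexample

Answer: x = 1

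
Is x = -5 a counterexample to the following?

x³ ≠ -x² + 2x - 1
Substitute x = -5 into the relation:
x = -5: LHS = (-5)³ = -125, RHS = -(-5)² + 2·(-5) - 1 = -36; -125 ≠ -36 — holds

The relation holds at x = -5, so it is not a counterexample.

Answer: No, x = -5 is not a counterexample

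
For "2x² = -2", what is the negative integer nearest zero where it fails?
Testing negative integers from -1 downward:
x = -1: LHS = 2·(-1)² = 2; 2 = -2 — FAILS  ← closest negative counterexample to 0

Answer: x = -1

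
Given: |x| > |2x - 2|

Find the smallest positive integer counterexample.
Testing positive integers:
x = 1: LHS = |1| = 1, RHS = |2·1 - 2| = |0| = 0; 1 > 0 — holds
x = 2: LHS = |2| = 2, RHS = |2·2 - 2| = |2| = 2; 2 > 2 — FAILS  ← smallest positive counterexample

Answer: x = 2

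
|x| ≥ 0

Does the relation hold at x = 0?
x = 0: LHS = |0| = 0; 0 ≥ 0 — holds

The relation is satisfied at x = 0.

Answer: Yes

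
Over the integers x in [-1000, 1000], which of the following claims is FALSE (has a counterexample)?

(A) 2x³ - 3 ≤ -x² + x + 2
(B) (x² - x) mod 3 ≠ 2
(A) x = 2: LHS = 2·2³ - 3 = 13, RHS = -2² + 2 + 2 = 0; 13 ≤ 0 — FAILS
(B) x = -1: LHS = ((-1)² - (-1)) mod 3 = 2 mod 3 = 2; 2 ≠ 2 — FAILS

Answer: Both A and B are false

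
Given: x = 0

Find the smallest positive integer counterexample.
Testing positive integers:
x = 1: 1 = 0 — FAILS  ← smallest positive counterexample

Answer: x = 1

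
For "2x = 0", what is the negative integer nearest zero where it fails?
Testing negative integers from -1 downward:
x = -1: LHS = 2·(-1) = -2; -2 = 0 — FAILS  ← closest negative counterexample to 0

Answer: x = -1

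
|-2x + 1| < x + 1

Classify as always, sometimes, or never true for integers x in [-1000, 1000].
Holds at x = 1: LHS = |-2·1 + 1| = |-1| = 1, RHS = 1 + 1 = 2; 1 < 2 — holds
Fails at x = 0: LHS = |-2·0 + 1| = |1| = 1, RHS = 0 + 1 = 1; 1 < 1 — FAILS
It is satisfied by some integers in the range but not all.

Answer: Sometimes true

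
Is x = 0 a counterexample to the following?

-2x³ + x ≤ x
Substitute x = 0 into the relation:
x = 0: LHS = -2·0³ + 0 = 0; 0 ≤ 0 — holds

The claim holds here, so x = 0 is not a counterexample. (A counterexample exists elsewhere, e.g. x = -1.)

Answer: No, x = 0 is not a counterexample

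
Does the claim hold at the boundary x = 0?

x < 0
x = 0: 0 < 0 — FAILS

The relation fails at x = 0, so x = 0 is a counterexample.

Answer: No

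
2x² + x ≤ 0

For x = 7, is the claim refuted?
Substitute x = 7 into the relation:
x = 7: LHS = 2·7² + 7 = 105; 105 ≤ 0 — FAILS

Since the claim fails at x = 7, this value is a counterexample.

Answer: Yes, x = 7 is a counterexample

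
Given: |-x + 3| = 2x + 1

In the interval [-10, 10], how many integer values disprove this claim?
Counterexamples in [-10, 10]: {-10, -9, -8, -7, -6, -5, -4, -3, -2, -1, 0, 1, 2, 3, 4, 5, 6, 7, 8, 9, 10}.

Counting them gives 21 values.

Answer: 21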